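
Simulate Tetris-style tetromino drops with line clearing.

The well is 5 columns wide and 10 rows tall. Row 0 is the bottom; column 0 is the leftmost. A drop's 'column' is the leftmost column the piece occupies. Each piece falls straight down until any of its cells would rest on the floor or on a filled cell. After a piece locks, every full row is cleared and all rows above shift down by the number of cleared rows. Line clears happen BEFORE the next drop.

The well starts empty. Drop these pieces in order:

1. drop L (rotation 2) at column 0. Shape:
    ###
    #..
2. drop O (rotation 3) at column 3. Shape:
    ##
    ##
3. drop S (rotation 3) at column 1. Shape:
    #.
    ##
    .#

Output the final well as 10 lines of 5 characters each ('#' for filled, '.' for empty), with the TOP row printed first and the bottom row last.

Drop 1: L rot2 at col 0 lands with bottom-row=0; cleared 0 line(s) (total 0); column heights now [2 2 2 0 0], max=2
Drop 2: O rot3 at col 3 lands with bottom-row=0; cleared 1 line(s) (total 1); column heights now [1 0 0 1 1], max=1
Drop 3: S rot3 at col 1 lands with bottom-row=0; cleared 0 line(s) (total 1); column heights now [1 3 2 1 1], max=3

Answer: .....
.....
.....
.....
.....
.....
.....
.#...
.##..
#.###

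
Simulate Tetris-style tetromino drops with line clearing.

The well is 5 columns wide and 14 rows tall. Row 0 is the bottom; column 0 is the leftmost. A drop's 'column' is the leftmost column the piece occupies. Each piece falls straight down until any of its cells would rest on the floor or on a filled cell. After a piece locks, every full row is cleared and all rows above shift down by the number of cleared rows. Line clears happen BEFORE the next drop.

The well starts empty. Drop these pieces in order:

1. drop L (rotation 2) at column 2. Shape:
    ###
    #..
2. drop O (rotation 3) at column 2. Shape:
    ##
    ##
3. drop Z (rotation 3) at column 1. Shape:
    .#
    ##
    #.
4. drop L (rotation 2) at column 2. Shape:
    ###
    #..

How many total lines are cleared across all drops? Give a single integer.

Answer: 0

Derivation:
Drop 1: L rot2 at col 2 lands with bottom-row=0; cleared 0 line(s) (total 0); column heights now [0 0 2 2 2], max=2
Drop 2: O rot3 at col 2 lands with bottom-row=2; cleared 0 line(s) (total 0); column heights now [0 0 4 4 2], max=4
Drop 3: Z rot3 at col 1 lands with bottom-row=3; cleared 0 line(s) (total 0); column heights now [0 5 6 4 2], max=6
Drop 4: L rot2 at col 2 lands with bottom-row=6; cleared 0 line(s) (total 0); column heights now [0 5 8 8 8], max=8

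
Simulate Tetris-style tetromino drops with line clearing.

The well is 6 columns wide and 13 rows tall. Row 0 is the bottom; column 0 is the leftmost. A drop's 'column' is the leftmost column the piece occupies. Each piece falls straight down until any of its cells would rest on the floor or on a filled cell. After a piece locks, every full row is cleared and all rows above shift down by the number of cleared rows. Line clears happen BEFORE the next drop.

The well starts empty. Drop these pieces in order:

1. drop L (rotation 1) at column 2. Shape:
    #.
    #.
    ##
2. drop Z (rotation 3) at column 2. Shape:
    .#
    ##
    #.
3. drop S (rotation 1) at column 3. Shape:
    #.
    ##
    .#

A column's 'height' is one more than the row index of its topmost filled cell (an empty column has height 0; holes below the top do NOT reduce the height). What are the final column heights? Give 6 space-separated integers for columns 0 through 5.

Answer: 0 0 5 8 7 0

Derivation:
Drop 1: L rot1 at col 2 lands with bottom-row=0; cleared 0 line(s) (total 0); column heights now [0 0 3 1 0 0], max=3
Drop 2: Z rot3 at col 2 lands with bottom-row=3; cleared 0 line(s) (total 0); column heights now [0 0 5 6 0 0], max=6
Drop 3: S rot1 at col 3 lands with bottom-row=5; cleared 0 line(s) (total 0); column heights now [0 0 5 8 7 0], max=8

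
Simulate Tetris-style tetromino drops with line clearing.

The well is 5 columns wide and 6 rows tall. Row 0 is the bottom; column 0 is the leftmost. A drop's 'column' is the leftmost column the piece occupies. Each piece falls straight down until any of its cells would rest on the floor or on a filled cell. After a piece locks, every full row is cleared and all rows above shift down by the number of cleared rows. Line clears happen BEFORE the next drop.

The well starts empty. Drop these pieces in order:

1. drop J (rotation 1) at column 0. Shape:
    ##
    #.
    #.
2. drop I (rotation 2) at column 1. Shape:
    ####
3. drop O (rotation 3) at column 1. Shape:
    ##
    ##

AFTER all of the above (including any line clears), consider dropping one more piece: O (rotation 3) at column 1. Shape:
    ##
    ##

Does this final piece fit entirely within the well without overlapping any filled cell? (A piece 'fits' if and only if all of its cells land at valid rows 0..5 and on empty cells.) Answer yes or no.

Answer: no

Derivation:
Drop 1: J rot1 at col 0 lands with bottom-row=0; cleared 0 line(s) (total 0); column heights now [3 3 0 0 0], max=3
Drop 2: I rot2 at col 1 lands with bottom-row=3; cleared 0 line(s) (total 0); column heights now [3 4 4 4 4], max=4
Drop 3: O rot3 at col 1 lands with bottom-row=4; cleared 0 line(s) (total 0); column heights now [3 6 6 4 4], max=6
Test piece O rot3 at col 1 (width 2): heights before test = [3 6 6 4 4]; fits = False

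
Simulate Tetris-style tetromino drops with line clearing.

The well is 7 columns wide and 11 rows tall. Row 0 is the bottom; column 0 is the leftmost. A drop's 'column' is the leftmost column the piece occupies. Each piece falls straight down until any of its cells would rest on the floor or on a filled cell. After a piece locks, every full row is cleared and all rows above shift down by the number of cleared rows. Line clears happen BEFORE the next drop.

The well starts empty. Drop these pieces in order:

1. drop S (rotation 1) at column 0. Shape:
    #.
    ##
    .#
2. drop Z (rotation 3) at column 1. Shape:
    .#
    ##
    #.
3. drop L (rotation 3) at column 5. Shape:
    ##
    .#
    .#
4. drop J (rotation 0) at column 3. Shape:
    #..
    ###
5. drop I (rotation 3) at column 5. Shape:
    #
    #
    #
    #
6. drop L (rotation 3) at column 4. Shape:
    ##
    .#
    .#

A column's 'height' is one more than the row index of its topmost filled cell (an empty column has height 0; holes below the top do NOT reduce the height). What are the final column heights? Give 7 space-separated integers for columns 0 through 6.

Drop 1: S rot1 at col 0 lands with bottom-row=0; cleared 0 line(s) (total 0); column heights now [3 2 0 0 0 0 0], max=3
Drop 2: Z rot3 at col 1 lands with bottom-row=2; cleared 0 line(s) (total 0); column heights now [3 4 5 0 0 0 0], max=5
Drop 3: L rot3 at col 5 lands with bottom-row=0; cleared 0 line(s) (total 0); column heights now [3 4 5 0 0 3 3], max=5
Drop 4: J rot0 at col 3 lands with bottom-row=3; cleared 0 line(s) (total 0); column heights now [3 4 5 5 4 4 3], max=5
Drop 5: I rot3 at col 5 lands with bottom-row=4; cleared 0 line(s) (total 0); column heights now [3 4 5 5 4 8 3], max=8
Drop 6: L rot3 at col 4 lands with bottom-row=8; cleared 0 line(s) (total 0); column heights now [3 4 5 5 11 11 3], max=11

Answer: 3 4 5 5 11 11 3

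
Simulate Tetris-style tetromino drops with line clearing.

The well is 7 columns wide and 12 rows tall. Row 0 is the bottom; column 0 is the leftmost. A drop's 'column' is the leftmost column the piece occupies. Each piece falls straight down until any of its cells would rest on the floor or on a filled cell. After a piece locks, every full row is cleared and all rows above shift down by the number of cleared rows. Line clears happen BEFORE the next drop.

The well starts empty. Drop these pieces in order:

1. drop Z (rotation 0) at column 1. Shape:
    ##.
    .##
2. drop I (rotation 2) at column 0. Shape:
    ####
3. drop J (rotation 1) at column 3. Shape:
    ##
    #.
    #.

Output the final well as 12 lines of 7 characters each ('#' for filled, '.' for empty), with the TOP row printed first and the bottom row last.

Answer: .......
.......
.......
.......
.......
.......
...##..
...#...
...#...
####...
.##....
..##...

Derivation:
Drop 1: Z rot0 at col 1 lands with bottom-row=0; cleared 0 line(s) (total 0); column heights now [0 2 2 1 0 0 0], max=2
Drop 2: I rot2 at col 0 lands with bottom-row=2; cleared 0 line(s) (total 0); column heights now [3 3 3 3 0 0 0], max=3
Drop 3: J rot1 at col 3 lands with bottom-row=3; cleared 0 line(s) (total 0); column heights now [3 3 3 6 6 0 0], max=6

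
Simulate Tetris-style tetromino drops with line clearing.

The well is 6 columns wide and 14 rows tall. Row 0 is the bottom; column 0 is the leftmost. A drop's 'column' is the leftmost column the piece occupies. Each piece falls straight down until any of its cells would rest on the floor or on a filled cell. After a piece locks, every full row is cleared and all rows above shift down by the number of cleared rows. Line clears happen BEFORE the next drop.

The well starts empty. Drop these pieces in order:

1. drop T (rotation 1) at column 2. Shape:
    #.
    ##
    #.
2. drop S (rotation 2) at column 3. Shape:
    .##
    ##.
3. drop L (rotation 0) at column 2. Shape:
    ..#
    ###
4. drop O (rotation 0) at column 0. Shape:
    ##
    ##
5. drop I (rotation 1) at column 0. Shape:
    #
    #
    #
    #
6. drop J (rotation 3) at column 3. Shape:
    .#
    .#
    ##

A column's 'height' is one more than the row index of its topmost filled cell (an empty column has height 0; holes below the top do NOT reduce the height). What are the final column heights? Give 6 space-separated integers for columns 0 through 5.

Drop 1: T rot1 at col 2 lands with bottom-row=0; cleared 0 line(s) (total 0); column heights now [0 0 3 2 0 0], max=3
Drop 2: S rot2 at col 3 lands with bottom-row=2; cleared 0 line(s) (total 0); column heights now [0 0 3 3 4 4], max=4
Drop 3: L rot0 at col 2 lands with bottom-row=4; cleared 0 line(s) (total 0); column heights now [0 0 5 5 6 4], max=6
Drop 4: O rot0 at col 0 lands with bottom-row=0; cleared 0 line(s) (total 0); column heights now [2 2 5 5 6 4], max=6
Drop 5: I rot1 at col 0 lands with bottom-row=2; cleared 0 line(s) (total 0); column heights now [6 2 5 5 6 4], max=6
Drop 6: J rot3 at col 3 lands with bottom-row=6; cleared 0 line(s) (total 0); column heights now [6 2 5 7 9 4], max=9

Answer: 6 2 5 7 9 4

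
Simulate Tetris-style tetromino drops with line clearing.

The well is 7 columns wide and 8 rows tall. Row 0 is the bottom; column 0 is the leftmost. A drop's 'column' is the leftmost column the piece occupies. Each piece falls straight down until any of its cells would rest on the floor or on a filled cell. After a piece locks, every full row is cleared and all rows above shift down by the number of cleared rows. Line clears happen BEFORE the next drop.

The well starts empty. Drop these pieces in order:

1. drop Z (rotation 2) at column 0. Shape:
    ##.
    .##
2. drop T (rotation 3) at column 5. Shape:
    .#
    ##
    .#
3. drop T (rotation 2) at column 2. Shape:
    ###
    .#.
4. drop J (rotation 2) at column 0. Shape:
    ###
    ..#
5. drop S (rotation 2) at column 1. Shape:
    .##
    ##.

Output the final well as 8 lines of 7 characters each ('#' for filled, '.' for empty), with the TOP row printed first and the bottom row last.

Drop 1: Z rot2 at col 0 lands with bottom-row=0; cleared 0 line(s) (total 0); column heights now [2 2 1 0 0 0 0], max=2
Drop 2: T rot3 at col 5 lands with bottom-row=0; cleared 0 line(s) (total 0); column heights now [2 2 1 0 0 2 3], max=3
Drop 3: T rot2 at col 2 lands with bottom-row=0; cleared 1 line(s) (total 1); column heights now [0 1 1 1 0 0 2], max=2
Drop 4: J rot2 at col 0 lands with bottom-row=1; cleared 0 line(s) (total 1); column heights now [3 3 3 1 0 0 2], max=3
Drop 5: S rot2 at col 1 lands with bottom-row=3; cleared 0 line(s) (total 1); column heights now [3 4 5 5 0 0 2], max=5

Answer: .......
.......
.......
..##...
.##....
###....
..#...#
.###..#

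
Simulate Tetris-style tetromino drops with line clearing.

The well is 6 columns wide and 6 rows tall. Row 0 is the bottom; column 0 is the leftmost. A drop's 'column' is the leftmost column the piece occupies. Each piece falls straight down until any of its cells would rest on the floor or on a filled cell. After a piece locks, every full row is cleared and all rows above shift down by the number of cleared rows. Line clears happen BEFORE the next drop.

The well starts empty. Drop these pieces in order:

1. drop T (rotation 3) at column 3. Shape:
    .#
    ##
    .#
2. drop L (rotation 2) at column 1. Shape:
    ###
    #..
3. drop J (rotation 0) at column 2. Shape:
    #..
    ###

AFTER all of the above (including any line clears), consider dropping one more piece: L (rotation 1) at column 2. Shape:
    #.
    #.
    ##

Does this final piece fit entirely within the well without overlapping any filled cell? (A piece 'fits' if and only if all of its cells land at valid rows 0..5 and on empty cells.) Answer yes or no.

Drop 1: T rot3 at col 3 lands with bottom-row=0; cleared 0 line(s) (total 0); column heights now [0 0 0 2 3 0], max=3
Drop 2: L rot2 at col 1 lands with bottom-row=1; cleared 0 line(s) (total 0); column heights now [0 3 3 3 3 0], max=3
Drop 3: J rot0 at col 2 lands with bottom-row=3; cleared 0 line(s) (total 0); column heights now [0 3 5 4 4 0], max=5
Test piece L rot1 at col 2 (width 2): heights before test = [0 3 5 4 4 0]; fits = False

Answer: no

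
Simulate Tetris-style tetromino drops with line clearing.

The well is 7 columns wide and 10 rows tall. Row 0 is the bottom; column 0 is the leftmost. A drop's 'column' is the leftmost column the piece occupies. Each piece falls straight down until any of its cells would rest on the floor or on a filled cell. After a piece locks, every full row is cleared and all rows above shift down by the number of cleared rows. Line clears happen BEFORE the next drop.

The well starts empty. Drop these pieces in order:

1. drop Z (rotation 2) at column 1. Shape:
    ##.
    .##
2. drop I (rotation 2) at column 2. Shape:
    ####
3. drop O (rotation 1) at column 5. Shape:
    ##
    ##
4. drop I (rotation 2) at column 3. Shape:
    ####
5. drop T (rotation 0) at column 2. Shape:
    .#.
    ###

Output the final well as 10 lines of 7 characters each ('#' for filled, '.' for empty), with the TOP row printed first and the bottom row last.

Answer: .......
.......
...#...
..###..
...####
.....##
.....##
..####.
.##....
..##...

Derivation:
Drop 1: Z rot2 at col 1 lands with bottom-row=0; cleared 0 line(s) (total 0); column heights now [0 2 2 1 0 0 0], max=2
Drop 2: I rot2 at col 2 lands with bottom-row=2; cleared 0 line(s) (total 0); column heights now [0 2 3 3 3 3 0], max=3
Drop 3: O rot1 at col 5 lands with bottom-row=3; cleared 0 line(s) (total 0); column heights now [0 2 3 3 3 5 5], max=5
Drop 4: I rot2 at col 3 lands with bottom-row=5; cleared 0 line(s) (total 0); column heights now [0 2 3 6 6 6 6], max=6
Drop 5: T rot0 at col 2 lands with bottom-row=6; cleared 0 line(s) (total 0); column heights now [0 2 7 8 7 6 6], max=8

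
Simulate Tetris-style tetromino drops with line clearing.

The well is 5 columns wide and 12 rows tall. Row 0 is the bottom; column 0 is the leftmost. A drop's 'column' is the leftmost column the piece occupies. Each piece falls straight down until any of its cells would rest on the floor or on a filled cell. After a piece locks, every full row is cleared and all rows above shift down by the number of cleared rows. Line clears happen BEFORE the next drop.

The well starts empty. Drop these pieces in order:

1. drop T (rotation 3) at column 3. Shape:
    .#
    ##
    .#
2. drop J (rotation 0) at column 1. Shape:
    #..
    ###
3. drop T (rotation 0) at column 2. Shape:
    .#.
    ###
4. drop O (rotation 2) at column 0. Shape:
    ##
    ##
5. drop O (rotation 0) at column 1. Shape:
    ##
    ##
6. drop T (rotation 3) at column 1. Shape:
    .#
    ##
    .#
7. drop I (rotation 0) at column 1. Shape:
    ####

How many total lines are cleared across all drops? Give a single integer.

Answer: 0

Derivation:
Drop 1: T rot3 at col 3 lands with bottom-row=0; cleared 0 line(s) (total 0); column heights now [0 0 0 2 3], max=3
Drop 2: J rot0 at col 1 lands with bottom-row=2; cleared 0 line(s) (total 0); column heights now [0 4 3 3 3], max=4
Drop 3: T rot0 at col 2 lands with bottom-row=3; cleared 0 line(s) (total 0); column heights now [0 4 4 5 4], max=5
Drop 4: O rot2 at col 0 lands with bottom-row=4; cleared 0 line(s) (total 0); column heights now [6 6 4 5 4], max=6
Drop 5: O rot0 at col 1 lands with bottom-row=6; cleared 0 line(s) (total 0); column heights now [6 8 8 5 4], max=8
Drop 6: T rot3 at col 1 lands with bottom-row=8; cleared 0 line(s) (total 0); column heights now [6 10 11 5 4], max=11
Drop 7: I rot0 at col 1 lands with bottom-row=11; cleared 0 line(s) (total 0); column heights now [6 12 12 12 12], max=12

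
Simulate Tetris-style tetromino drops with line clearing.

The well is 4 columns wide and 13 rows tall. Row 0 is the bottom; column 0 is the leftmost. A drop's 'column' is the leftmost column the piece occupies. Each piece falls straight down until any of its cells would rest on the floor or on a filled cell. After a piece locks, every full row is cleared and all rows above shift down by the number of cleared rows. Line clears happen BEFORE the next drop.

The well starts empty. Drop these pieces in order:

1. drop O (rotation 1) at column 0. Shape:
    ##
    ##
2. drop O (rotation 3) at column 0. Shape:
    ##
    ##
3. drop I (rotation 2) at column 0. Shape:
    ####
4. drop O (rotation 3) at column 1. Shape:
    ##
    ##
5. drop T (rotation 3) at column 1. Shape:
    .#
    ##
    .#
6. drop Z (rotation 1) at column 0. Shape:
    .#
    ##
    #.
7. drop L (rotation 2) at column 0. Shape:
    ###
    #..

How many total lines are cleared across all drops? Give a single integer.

Answer: 1

Derivation:
Drop 1: O rot1 at col 0 lands with bottom-row=0; cleared 0 line(s) (total 0); column heights now [2 2 0 0], max=2
Drop 2: O rot3 at col 0 lands with bottom-row=2; cleared 0 line(s) (total 0); column heights now [4 4 0 0], max=4
Drop 3: I rot2 at col 0 lands with bottom-row=4; cleared 1 line(s) (total 1); column heights now [4 4 0 0], max=4
Drop 4: O rot3 at col 1 lands with bottom-row=4; cleared 0 line(s) (total 1); column heights now [4 6 6 0], max=6
Drop 5: T rot3 at col 1 lands with bottom-row=6; cleared 0 line(s) (total 1); column heights now [4 8 9 0], max=9
Drop 6: Z rot1 at col 0 lands with bottom-row=7; cleared 0 line(s) (total 1); column heights now [9 10 9 0], max=10
Drop 7: L rot2 at col 0 lands with bottom-row=9; cleared 0 line(s) (total 1); column heights now [11 11 11 0], max=11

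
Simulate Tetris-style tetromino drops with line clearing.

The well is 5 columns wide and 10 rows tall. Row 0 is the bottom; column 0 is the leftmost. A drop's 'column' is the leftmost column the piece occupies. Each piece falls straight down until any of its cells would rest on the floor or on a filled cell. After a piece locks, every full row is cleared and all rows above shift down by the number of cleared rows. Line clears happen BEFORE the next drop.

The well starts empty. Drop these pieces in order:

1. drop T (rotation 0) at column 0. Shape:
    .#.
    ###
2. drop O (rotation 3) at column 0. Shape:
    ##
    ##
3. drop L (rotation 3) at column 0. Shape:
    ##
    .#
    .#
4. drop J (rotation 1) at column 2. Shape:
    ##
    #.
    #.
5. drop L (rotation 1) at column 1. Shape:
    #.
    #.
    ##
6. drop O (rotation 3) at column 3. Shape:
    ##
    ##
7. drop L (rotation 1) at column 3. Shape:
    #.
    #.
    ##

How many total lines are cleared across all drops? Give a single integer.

Answer: 0

Derivation:
Drop 1: T rot0 at col 0 lands with bottom-row=0; cleared 0 line(s) (total 0); column heights now [1 2 1 0 0], max=2
Drop 2: O rot3 at col 0 lands with bottom-row=2; cleared 0 line(s) (total 0); column heights now [4 4 1 0 0], max=4
Drop 3: L rot3 at col 0 lands with bottom-row=4; cleared 0 line(s) (total 0); column heights now [7 7 1 0 0], max=7
Drop 4: J rot1 at col 2 lands with bottom-row=1; cleared 0 line(s) (total 0); column heights now [7 7 4 4 0], max=7
Drop 5: L rot1 at col 1 lands with bottom-row=7; cleared 0 line(s) (total 0); column heights now [7 10 8 4 0], max=10
Drop 6: O rot3 at col 3 lands with bottom-row=4; cleared 0 line(s) (total 0); column heights now [7 10 8 6 6], max=10
Drop 7: L rot1 at col 3 lands with bottom-row=6; cleared 0 line(s) (total 0); column heights now [7 10 8 9 7], max=10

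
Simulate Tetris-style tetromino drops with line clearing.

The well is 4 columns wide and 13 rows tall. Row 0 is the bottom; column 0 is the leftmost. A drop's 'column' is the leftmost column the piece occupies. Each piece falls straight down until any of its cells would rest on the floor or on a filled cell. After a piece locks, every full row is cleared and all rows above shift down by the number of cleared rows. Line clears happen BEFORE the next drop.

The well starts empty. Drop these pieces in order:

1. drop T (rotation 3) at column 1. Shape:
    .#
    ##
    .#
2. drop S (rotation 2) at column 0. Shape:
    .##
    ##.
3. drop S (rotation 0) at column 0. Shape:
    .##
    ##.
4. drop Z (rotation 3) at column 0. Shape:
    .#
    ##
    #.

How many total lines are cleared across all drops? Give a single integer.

Drop 1: T rot3 at col 1 lands with bottom-row=0; cleared 0 line(s) (total 0); column heights now [0 2 3 0], max=3
Drop 2: S rot2 at col 0 lands with bottom-row=2; cleared 0 line(s) (total 0); column heights now [3 4 4 0], max=4
Drop 3: S rot0 at col 0 lands with bottom-row=4; cleared 0 line(s) (total 0); column heights now [5 6 6 0], max=6
Drop 4: Z rot3 at col 0 lands with bottom-row=5; cleared 0 line(s) (total 0); column heights now [7 8 6 0], max=8

Answer: 0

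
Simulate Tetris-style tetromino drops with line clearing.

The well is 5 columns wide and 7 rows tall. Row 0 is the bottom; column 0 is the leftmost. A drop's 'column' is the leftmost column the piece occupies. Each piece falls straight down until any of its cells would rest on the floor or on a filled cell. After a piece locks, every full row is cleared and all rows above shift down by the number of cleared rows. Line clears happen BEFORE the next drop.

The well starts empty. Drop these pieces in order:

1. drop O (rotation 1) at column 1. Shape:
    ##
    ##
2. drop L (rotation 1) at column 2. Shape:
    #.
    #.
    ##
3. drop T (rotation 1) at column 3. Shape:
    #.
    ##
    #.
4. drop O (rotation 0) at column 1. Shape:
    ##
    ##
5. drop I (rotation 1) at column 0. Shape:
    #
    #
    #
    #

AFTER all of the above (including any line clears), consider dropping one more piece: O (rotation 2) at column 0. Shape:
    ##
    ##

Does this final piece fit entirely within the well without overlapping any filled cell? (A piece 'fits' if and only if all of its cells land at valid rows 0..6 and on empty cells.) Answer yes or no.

Drop 1: O rot1 at col 1 lands with bottom-row=0; cleared 0 line(s) (total 0); column heights now [0 2 2 0 0], max=2
Drop 2: L rot1 at col 2 lands with bottom-row=2; cleared 0 line(s) (total 0); column heights now [0 2 5 3 0], max=5
Drop 3: T rot1 at col 3 lands with bottom-row=3; cleared 0 line(s) (total 0); column heights now [0 2 5 6 5], max=6
Drop 4: O rot0 at col 1 lands with bottom-row=5; cleared 0 line(s) (total 0); column heights now [0 7 7 6 5], max=7
Drop 5: I rot1 at col 0 lands with bottom-row=0; cleared 0 line(s) (total 0); column heights now [4 7 7 6 5], max=7
Test piece O rot2 at col 0 (width 2): heights before test = [4 7 7 6 5]; fits = False

Answer: no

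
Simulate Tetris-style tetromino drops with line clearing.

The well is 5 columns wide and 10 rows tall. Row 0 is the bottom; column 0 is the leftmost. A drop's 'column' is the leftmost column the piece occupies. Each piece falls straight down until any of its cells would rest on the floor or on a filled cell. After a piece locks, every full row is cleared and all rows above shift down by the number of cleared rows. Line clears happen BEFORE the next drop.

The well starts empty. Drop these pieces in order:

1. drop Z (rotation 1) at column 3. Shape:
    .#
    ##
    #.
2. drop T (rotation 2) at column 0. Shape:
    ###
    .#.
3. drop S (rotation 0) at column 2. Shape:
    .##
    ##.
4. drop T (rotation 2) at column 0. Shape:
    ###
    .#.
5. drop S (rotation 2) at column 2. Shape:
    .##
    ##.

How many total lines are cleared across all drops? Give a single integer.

Drop 1: Z rot1 at col 3 lands with bottom-row=0; cleared 0 line(s) (total 0); column heights now [0 0 0 2 3], max=3
Drop 2: T rot2 at col 0 lands with bottom-row=0; cleared 1 line(s) (total 1); column heights now [0 1 0 1 2], max=2
Drop 3: S rot0 at col 2 lands with bottom-row=1; cleared 0 line(s) (total 1); column heights now [0 1 2 3 3], max=3
Drop 4: T rot2 at col 0 lands with bottom-row=1; cleared 1 line(s) (total 2); column heights now [0 2 2 2 2], max=2
Drop 5: S rot2 at col 2 lands with bottom-row=2; cleared 0 line(s) (total 2); column heights now [0 2 3 4 4], max=4

Answer: 2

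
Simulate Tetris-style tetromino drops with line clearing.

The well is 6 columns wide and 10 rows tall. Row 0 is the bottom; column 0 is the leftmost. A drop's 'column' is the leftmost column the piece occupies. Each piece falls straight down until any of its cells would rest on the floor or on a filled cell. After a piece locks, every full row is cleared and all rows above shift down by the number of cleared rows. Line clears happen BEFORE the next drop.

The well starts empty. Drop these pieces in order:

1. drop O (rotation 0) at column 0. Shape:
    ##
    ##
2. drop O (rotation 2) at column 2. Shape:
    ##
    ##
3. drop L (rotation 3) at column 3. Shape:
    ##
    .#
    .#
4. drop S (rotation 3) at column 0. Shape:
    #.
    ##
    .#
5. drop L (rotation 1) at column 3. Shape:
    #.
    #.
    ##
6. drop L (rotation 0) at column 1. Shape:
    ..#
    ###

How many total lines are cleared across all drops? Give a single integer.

Drop 1: O rot0 at col 0 lands with bottom-row=0; cleared 0 line(s) (total 0); column heights now [2 2 0 0 0 0], max=2
Drop 2: O rot2 at col 2 lands with bottom-row=0; cleared 0 line(s) (total 0); column heights now [2 2 2 2 0 0], max=2
Drop 3: L rot3 at col 3 lands with bottom-row=0; cleared 0 line(s) (total 0); column heights now [2 2 2 3 3 0], max=3
Drop 4: S rot3 at col 0 lands with bottom-row=2; cleared 0 line(s) (total 0); column heights now [5 4 2 3 3 0], max=5
Drop 5: L rot1 at col 3 lands with bottom-row=3; cleared 0 line(s) (total 0); column heights now [5 4 2 6 4 0], max=6
Drop 6: L rot0 at col 1 lands with bottom-row=6; cleared 0 line(s) (total 0); column heights now [5 7 7 8 4 0], max=8

Answer: 0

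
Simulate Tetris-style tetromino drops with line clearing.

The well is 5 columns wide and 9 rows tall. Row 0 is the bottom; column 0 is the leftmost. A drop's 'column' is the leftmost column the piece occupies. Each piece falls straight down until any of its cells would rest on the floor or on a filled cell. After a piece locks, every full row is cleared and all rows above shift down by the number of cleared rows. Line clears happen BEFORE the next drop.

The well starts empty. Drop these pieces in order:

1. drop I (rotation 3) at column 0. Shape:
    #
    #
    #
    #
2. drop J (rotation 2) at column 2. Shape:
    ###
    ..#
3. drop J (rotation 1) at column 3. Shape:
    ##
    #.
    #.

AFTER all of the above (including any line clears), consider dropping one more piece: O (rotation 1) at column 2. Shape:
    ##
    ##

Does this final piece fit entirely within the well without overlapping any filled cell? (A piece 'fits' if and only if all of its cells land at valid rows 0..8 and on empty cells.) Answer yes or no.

Answer: yes

Derivation:
Drop 1: I rot3 at col 0 lands with bottom-row=0; cleared 0 line(s) (total 0); column heights now [4 0 0 0 0], max=4
Drop 2: J rot2 at col 2 lands with bottom-row=0; cleared 0 line(s) (total 0); column heights now [4 0 2 2 2], max=4
Drop 3: J rot1 at col 3 lands with bottom-row=2; cleared 0 line(s) (total 0); column heights now [4 0 2 5 5], max=5
Test piece O rot1 at col 2 (width 2): heights before test = [4 0 2 5 5]; fits = True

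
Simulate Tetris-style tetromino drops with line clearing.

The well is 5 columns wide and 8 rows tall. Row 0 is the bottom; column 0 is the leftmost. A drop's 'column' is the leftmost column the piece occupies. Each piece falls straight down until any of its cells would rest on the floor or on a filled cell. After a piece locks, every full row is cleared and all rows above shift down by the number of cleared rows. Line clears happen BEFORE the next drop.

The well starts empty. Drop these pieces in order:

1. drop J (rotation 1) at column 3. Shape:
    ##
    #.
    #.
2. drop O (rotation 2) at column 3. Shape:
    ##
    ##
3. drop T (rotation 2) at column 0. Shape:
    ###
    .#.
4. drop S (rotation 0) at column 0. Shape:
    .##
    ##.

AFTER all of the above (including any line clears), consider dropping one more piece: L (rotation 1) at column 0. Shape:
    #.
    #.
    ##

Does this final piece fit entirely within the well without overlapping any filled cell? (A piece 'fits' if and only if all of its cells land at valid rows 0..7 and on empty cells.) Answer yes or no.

Drop 1: J rot1 at col 3 lands with bottom-row=0; cleared 0 line(s) (total 0); column heights now [0 0 0 3 3], max=3
Drop 2: O rot2 at col 3 lands with bottom-row=3; cleared 0 line(s) (total 0); column heights now [0 0 0 5 5], max=5
Drop 3: T rot2 at col 0 lands with bottom-row=0; cleared 0 line(s) (total 0); column heights now [2 2 2 5 5], max=5
Drop 4: S rot0 at col 0 lands with bottom-row=2; cleared 0 line(s) (total 0); column heights now [3 4 4 5 5], max=5
Test piece L rot1 at col 0 (width 2): heights before test = [3 4 4 5 5]; fits = True

Answer: yes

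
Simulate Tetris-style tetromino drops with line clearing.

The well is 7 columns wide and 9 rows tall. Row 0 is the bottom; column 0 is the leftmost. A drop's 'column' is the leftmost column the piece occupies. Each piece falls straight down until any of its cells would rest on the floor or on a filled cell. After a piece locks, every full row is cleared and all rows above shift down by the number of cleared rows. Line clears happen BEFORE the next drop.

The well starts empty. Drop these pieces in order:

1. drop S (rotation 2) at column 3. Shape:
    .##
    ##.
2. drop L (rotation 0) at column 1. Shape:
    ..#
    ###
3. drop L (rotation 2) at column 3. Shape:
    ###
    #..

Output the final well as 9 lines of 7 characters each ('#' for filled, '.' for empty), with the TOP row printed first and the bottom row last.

Answer: .......
.......
.......
.......
...###.
...#...
...#...
.#####.
...##..

Derivation:
Drop 1: S rot2 at col 3 lands with bottom-row=0; cleared 0 line(s) (total 0); column heights now [0 0 0 1 2 2 0], max=2
Drop 2: L rot0 at col 1 lands with bottom-row=1; cleared 0 line(s) (total 0); column heights now [0 2 2 3 2 2 0], max=3
Drop 3: L rot2 at col 3 lands with bottom-row=3; cleared 0 line(s) (total 0); column heights now [0 2 2 5 5 5 0], max=5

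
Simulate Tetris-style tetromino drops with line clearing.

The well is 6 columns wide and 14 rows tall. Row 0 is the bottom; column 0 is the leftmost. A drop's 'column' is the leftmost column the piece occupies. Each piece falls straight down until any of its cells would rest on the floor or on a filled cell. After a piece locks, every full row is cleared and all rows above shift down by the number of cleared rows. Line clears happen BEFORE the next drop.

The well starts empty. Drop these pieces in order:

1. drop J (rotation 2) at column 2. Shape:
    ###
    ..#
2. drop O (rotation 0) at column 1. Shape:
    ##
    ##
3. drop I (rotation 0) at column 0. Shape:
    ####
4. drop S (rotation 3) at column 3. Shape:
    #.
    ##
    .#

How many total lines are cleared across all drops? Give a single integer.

Drop 1: J rot2 at col 2 lands with bottom-row=0; cleared 0 line(s) (total 0); column heights now [0 0 2 2 2 0], max=2
Drop 2: O rot0 at col 1 lands with bottom-row=2; cleared 0 line(s) (total 0); column heights now [0 4 4 2 2 0], max=4
Drop 3: I rot0 at col 0 lands with bottom-row=4; cleared 0 line(s) (total 0); column heights now [5 5 5 5 2 0], max=5
Drop 4: S rot3 at col 3 lands with bottom-row=4; cleared 0 line(s) (total 0); column heights now [5 5 5 7 6 0], max=7

Answer: 0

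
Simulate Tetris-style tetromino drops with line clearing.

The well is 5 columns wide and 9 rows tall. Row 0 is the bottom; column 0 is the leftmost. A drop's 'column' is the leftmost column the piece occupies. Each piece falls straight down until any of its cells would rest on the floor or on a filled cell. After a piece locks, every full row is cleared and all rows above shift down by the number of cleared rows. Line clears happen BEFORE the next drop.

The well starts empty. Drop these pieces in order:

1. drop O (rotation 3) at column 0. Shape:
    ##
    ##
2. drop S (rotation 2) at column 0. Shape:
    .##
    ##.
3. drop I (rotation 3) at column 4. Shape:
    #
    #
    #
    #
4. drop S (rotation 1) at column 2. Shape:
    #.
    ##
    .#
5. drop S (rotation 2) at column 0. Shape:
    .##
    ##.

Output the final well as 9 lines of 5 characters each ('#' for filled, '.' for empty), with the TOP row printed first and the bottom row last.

Drop 1: O rot3 at col 0 lands with bottom-row=0; cleared 0 line(s) (total 0); column heights now [2 2 0 0 0], max=2
Drop 2: S rot2 at col 0 lands with bottom-row=2; cleared 0 line(s) (total 0); column heights now [3 4 4 0 0], max=4
Drop 3: I rot3 at col 4 lands with bottom-row=0; cleared 0 line(s) (total 0); column heights now [3 4 4 0 4], max=4
Drop 4: S rot1 at col 2 lands with bottom-row=3; cleared 0 line(s) (total 0); column heights now [3 4 6 5 4], max=6
Drop 5: S rot2 at col 0 lands with bottom-row=5; cleared 0 line(s) (total 0); column heights now [6 7 7 5 4], max=7

Answer: .....
.....
.##..
###..
..##.
.####
##..#
##..#
##..#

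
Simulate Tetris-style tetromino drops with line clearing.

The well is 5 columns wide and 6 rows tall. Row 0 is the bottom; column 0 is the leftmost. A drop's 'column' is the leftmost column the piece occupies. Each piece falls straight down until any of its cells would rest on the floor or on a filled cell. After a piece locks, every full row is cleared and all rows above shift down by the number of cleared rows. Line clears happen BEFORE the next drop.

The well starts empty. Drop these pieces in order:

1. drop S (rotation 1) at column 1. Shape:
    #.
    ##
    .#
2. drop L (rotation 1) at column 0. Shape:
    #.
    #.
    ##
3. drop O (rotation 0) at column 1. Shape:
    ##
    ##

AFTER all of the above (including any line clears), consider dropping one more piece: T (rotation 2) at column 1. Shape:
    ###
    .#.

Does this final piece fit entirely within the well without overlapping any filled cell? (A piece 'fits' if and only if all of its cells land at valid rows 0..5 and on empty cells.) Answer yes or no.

Answer: no

Derivation:
Drop 1: S rot1 at col 1 lands with bottom-row=0; cleared 0 line(s) (total 0); column heights now [0 3 2 0 0], max=3
Drop 2: L rot1 at col 0 lands with bottom-row=3; cleared 0 line(s) (total 0); column heights now [6 4 2 0 0], max=6
Drop 3: O rot0 at col 1 lands with bottom-row=4; cleared 0 line(s) (total 0); column heights now [6 6 6 0 0], max=6
Test piece T rot2 at col 1 (width 3): heights before test = [6 6 6 0 0]; fits = False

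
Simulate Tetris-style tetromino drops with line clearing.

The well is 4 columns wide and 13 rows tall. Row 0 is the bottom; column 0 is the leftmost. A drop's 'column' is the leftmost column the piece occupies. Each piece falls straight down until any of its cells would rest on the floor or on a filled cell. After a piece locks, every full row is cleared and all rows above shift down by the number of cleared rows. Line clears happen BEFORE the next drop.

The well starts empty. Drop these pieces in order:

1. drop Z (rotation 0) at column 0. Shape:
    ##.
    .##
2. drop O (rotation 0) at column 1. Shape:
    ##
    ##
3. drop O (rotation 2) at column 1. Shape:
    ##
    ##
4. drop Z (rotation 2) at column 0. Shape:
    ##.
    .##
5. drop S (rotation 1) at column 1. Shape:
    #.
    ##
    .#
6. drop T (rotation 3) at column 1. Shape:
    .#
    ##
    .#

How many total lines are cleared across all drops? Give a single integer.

Answer: 0

Derivation:
Drop 1: Z rot0 at col 0 lands with bottom-row=0; cleared 0 line(s) (total 0); column heights now [2 2 1 0], max=2
Drop 2: O rot0 at col 1 lands with bottom-row=2; cleared 0 line(s) (total 0); column heights now [2 4 4 0], max=4
Drop 3: O rot2 at col 1 lands with bottom-row=4; cleared 0 line(s) (total 0); column heights now [2 6 6 0], max=6
Drop 4: Z rot2 at col 0 lands with bottom-row=6; cleared 0 line(s) (total 0); column heights now [8 8 7 0], max=8
Drop 5: S rot1 at col 1 lands with bottom-row=7; cleared 0 line(s) (total 0); column heights now [8 10 9 0], max=10
Drop 6: T rot3 at col 1 lands with bottom-row=9; cleared 0 line(s) (total 0); column heights now [8 11 12 0], max=12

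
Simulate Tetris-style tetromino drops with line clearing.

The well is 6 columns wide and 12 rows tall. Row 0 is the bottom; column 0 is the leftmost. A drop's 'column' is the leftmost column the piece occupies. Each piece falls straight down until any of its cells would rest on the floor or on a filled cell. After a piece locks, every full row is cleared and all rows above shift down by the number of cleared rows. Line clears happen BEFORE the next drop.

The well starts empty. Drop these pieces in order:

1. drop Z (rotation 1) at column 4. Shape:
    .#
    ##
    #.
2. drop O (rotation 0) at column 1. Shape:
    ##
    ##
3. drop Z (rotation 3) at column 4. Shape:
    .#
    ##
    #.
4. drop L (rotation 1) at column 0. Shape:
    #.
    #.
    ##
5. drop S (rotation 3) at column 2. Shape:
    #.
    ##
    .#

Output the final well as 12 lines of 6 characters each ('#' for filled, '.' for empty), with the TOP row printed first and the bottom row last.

Drop 1: Z rot1 at col 4 lands with bottom-row=0; cleared 0 line(s) (total 0); column heights now [0 0 0 0 2 3], max=3
Drop 2: O rot0 at col 1 lands with bottom-row=0; cleared 0 line(s) (total 0); column heights now [0 2 2 0 2 3], max=3
Drop 3: Z rot3 at col 4 lands with bottom-row=2; cleared 0 line(s) (total 0); column heights now [0 2 2 0 4 5], max=5
Drop 4: L rot1 at col 0 lands with bottom-row=2; cleared 0 line(s) (total 0); column heights now [5 3 2 0 4 5], max=5
Drop 5: S rot3 at col 2 lands with bottom-row=1; cleared 1 line(s) (total 1); column heights now [4 2 3 2 3 4], max=4

Answer: ......
......
......
......
......
......
......
......
#....#
#.#.##
.#####
.##.#.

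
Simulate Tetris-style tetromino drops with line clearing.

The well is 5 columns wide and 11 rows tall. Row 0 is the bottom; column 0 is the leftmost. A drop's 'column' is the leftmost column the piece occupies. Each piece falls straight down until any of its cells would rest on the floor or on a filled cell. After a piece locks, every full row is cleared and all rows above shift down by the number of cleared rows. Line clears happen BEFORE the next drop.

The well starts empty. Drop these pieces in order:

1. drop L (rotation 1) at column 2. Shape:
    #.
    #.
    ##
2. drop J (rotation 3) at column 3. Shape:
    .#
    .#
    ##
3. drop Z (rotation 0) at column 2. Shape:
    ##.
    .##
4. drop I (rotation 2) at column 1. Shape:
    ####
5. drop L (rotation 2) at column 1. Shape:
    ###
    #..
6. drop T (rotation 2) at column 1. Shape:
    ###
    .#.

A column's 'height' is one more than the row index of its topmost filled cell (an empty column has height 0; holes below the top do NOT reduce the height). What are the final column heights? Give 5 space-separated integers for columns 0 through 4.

Drop 1: L rot1 at col 2 lands with bottom-row=0; cleared 0 line(s) (total 0); column heights now [0 0 3 1 0], max=3
Drop 2: J rot3 at col 3 lands with bottom-row=1; cleared 0 line(s) (total 0); column heights now [0 0 3 2 4], max=4
Drop 3: Z rot0 at col 2 lands with bottom-row=4; cleared 0 line(s) (total 0); column heights now [0 0 6 6 5], max=6
Drop 4: I rot2 at col 1 lands with bottom-row=6; cleared 0 line(s) (total 0); column heights now [0 7 7 7 7], max=7
Drop 5: L rot2 at col 1 lands with bottom-row=7; cleared 0 line(s) (total 0); column heights now [0 9 9 9 7], max=9
Drop 6: T rot2 at col 1 lands with bottom-row=9; cleared 0 line(s) (total 0); column heights now [0 11 11 11 7], max=11

Answer: 0 11 11 11 7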